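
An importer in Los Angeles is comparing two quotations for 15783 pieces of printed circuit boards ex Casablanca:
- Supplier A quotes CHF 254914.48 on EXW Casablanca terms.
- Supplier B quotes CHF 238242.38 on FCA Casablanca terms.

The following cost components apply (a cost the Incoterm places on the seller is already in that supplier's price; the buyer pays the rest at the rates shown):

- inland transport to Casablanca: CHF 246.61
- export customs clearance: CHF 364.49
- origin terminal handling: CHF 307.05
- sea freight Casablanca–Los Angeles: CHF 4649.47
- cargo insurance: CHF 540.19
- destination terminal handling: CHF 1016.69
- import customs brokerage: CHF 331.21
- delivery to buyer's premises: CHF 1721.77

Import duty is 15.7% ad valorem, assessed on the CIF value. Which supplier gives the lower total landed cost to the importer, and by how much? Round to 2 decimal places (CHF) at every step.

Supplier B is cheaper by CHF 19996.66

Supplier A (EXW):
CIF value = EXW price + inland to port + export clearance + origin terminal + freight + insurance = 254914.48 + 246.61 + 364.49 + 307.05 + 4649.47 + 540.19 = 261022.29
Import duty = 261022.29 × 15.7% = 40980.50
Buyer bears (A): 246.61 + 364.49 + 307.05 + 4649.47 + 540.19 + 1016.69 + 331.21 + 1721.77 = 9177.48
Landed cost (A) = invoice 254914.48 + 9177.48 + duty 40980.50 = 305072.46
Supplier B (FCA):
CIF value = FCA price + origin terminal + freight + insurance = 238242.38 + 307.05 + 4649.47 + 540.19 = 243739.09
Import duty = 243739.09 × 15.7% = 38267.04
Buyer bears (B): 307.05 + 4649.47 + 540.19 + 1016.69 + 331.21 + 1721.77 = 8566.38
Landed cost (B) = invoice 238242.38 + 8566.38 + duty 38267.04 = 285075.80
Difference = |305072.46 − 285075.80| = 19996.66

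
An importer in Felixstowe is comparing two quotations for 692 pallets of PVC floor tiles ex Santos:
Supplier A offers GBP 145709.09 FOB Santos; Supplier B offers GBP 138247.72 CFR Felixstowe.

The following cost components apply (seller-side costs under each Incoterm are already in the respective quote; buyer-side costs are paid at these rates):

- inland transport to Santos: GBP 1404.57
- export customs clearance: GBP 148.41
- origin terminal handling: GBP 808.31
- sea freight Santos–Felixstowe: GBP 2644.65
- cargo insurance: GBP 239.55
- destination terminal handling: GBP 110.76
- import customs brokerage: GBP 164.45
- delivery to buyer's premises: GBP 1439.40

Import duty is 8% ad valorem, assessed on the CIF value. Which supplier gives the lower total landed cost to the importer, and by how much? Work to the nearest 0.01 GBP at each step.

Supplier A (FOB):
CIF value = FOB price + freight + insurance = 145709.09 + 2644.65 + 239.55 = 148593.29
Import duty = 148593.29 × 8% = 11887.46
Buyer bears (A): 2644.65 + 239.55 + 110.76 + 164.45 + 1439.40 = 4598.81
Landed cost (A) = invoice 145709.09 + 4598.81 + duty 11887.46 = 162195.36
Supplier B (CFR):
CIF value = CFR price + insurance = 138247.72 + 239.55 = 138487.27
Import duty = 138487.27 × 8% = 11078.98
Buyer bears (B): 239.55 + 110.76 + 164.45 + 1439.40 = 1954.16
Landed cost (B) = invoice 138247.72 + 1954.16 + duty 11078.98 = 151280.86
Difference = |162195.36 − 151280.86| = 10914.50

Supplier B is cheaper by GBP 10914.50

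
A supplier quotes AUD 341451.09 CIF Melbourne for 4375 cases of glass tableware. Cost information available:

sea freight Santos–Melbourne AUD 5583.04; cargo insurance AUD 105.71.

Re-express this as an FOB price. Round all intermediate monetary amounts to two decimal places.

From CIF to FOB, the seller no longer bears: freight, insurance.
FOB price = 341451.09 − 5583.04 − 105.71 = 335762.34

FOB price: AUD 335762.34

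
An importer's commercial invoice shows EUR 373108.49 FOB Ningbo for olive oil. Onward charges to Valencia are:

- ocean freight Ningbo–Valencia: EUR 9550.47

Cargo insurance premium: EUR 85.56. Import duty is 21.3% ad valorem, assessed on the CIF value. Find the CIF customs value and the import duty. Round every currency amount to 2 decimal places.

CIF value: EUR 382744.52; import duty: EUR 81524.58

CIF = FOB price + freight + insurance
CIF = 373108.49 + 9550.47 + 85.56 = 382744.52
Import duty = 382744.52 × 21.3% = 81524.58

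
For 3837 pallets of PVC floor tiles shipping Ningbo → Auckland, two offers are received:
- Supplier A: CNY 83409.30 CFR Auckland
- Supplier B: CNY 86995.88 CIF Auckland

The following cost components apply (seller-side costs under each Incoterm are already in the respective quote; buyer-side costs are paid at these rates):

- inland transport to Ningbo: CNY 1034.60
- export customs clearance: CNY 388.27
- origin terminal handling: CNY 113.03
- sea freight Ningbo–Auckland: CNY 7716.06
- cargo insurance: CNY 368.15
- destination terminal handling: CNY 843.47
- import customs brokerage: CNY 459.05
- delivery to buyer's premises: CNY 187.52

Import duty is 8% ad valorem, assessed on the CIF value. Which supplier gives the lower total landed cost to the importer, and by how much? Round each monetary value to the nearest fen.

Supplier A (CFR):
CIF value = CFR price + insurance = 83409.30 + 368.15 = 83777.45
Import duty = 83777.45 × 8% = 6702.20
Buyer bears (A): 368.15 + 843.47 + 459.05 + 187.52 = 1858.19
Landed cost (A) = invoice 83409.30 + 1858.19 + duty 6702.20 = 91969.69
Supplier B (CIF):
The CIF price already equals the CIF value: 86995.88
Import duty = 86995.88 × 8% = 6959.67
Buyer bears (B): 843.47 + 459.05 + 187.52 = 1490.04
Landed cost (B) = invoice 86995.88 + 1490.04 + duty 6959.67 = 95445.59
Difference = |91969.69 − 95445.59| = 3475.90

Supplier A is cheaper by CNY 3475.90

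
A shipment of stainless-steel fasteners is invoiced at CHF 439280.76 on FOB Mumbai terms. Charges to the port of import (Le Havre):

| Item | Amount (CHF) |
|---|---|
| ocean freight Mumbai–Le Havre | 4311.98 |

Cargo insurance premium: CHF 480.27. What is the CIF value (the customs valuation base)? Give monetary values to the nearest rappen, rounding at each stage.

CIF value: CHF 444073.01

CIF = FOB price + freight + insurance
CIF = 439280.76 + 4311.98 + 480.27 = 444073.01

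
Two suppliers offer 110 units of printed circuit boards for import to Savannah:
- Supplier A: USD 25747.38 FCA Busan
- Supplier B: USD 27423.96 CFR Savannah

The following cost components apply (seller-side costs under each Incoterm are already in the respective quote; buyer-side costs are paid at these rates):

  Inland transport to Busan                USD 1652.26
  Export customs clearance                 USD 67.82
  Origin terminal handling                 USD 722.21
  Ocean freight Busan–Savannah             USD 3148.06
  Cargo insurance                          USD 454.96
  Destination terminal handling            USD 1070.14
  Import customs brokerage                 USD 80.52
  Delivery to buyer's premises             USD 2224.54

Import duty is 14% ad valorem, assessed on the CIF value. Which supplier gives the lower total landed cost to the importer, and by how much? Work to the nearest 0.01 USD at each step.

Supplier B is cheaper by USD 2500.81

Supplier A (FCA):
CIF value = FCA price + origin terminal + freight + insurance = 25747.38 + 722.21 + 3148.06 + 454.96 = 30072.61
Import duty = 30072.61 × 14% = 4210.17
Buyer bears (A): 722.21 + 3148.06 + 454.96 + 1070.14 + 80.52 + 2224.54 = 7700.43
Landed cost (A) = invoice 25747.38 + 7700.43 + duty 4210.17 = 37657.98
Supplier B (CFR):
CIF value = CFR price + insurance = 27423.96 + 454.96 = 27878.92
Import duty = 27878.92 × 14% = 3903.05
Buyer bears (B): 454.96 + 1070.14 + 80.52 + 2224.54 = 3830.16
Landed cost (B) = invoice 27423.96 + 3830.16 + duty 3903.05 = 35157.17
Difference = |37657.98 − 35157.17| = 2500.81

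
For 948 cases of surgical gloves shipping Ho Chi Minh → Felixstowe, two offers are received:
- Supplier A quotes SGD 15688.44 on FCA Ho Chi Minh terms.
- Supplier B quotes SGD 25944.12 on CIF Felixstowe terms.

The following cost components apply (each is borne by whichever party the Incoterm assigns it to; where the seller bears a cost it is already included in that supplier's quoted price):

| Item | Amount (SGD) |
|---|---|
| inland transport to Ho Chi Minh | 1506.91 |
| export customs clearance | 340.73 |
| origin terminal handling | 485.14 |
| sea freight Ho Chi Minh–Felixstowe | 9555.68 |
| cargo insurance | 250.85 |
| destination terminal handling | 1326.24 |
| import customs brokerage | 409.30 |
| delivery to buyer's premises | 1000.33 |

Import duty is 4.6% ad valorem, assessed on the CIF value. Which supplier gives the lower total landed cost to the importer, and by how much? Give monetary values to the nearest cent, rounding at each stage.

Supplier A (FCA):
CIF value = FCA price + origin terminal + freight + insurance = 15688.44 + 485.14 + 9555.68 + 250.85 = 25980.11
Import duty = 25980.11 × 4.6% = 1195.09
Buyer bears (A): 485.14 + 9555.68 + 250.85 + 1326.24 + 409.30 + 1000.33 = 13027.54
Landed cost (A) = invoice 15688.44 + 13027.54 + duty 1195.09 = 29911.07
Supplier B (CIF):
The CIF price already equals the CIF value: 25944.12
Import duty = 25944.12 × 4.6% = 1193.43
Buyer bears (B): 1326.24 + 409.30 + 1000.33 = 2735.87
Landed cost (B) = invoice 25944.12 + 2735.87 + duty 1193.43 = 29873.42
Difference = |29911.07 − 29873.42| = 37.65

Supplier B is cheaper by SGD 37.65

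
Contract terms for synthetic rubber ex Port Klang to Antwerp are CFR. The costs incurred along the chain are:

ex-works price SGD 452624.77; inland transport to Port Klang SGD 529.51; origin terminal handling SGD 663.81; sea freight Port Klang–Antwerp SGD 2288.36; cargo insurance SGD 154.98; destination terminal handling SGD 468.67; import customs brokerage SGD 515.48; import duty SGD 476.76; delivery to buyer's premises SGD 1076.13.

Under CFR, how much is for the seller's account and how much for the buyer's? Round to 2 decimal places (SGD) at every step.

Seller: SGD 456106.45; buyer: SGD 2692.02

CFR: the seller pays costs through ocean freight to the destination port, but not insurance.
Seller's account: goods 452624.77 + inland to port 529.51 + origin terminal 663.81 + freight 2288.36 = 456106.45
Buyer's account: insurance 154.98 + destination terminal 468.67 + brokerage 515.48 + duty 476.76 + delivery 1076.13 = 2692.02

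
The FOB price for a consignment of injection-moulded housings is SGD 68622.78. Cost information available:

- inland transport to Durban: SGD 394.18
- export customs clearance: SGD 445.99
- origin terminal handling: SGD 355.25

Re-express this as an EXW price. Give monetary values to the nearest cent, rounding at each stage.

From FOB to EXW, the seller no longer bears: inland to port, export clearance, origin terminal.
EXW price = 68622.78 − 394.18 − 445.99 − 355.25 = 67427.36

EXW price: SGD 67427.36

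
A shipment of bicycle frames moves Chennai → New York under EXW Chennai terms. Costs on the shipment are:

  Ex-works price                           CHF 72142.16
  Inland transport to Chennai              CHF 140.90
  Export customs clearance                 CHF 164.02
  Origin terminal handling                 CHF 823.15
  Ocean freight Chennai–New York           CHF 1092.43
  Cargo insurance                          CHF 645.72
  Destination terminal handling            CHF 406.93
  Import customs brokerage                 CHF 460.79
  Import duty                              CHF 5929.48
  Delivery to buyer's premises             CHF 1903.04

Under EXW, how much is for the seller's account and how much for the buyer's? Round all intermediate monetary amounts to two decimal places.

Seller: CHF 72142.16; buyer: CHF 11566.46

EXW: the seller makes goods available at their premises; the buyer bears all onward costs.
Seller's account: goods 72142.16 = 72142.16
Buyer's account: inland to port 140.90 + export clearance 164.02 + origin terminal 823.15 + freight 1092.43 + insurance 645.72 + destination terminal 406.93 + brokerage 460.79 + duty 5929.48 + delivery 1903.04 = 11566.46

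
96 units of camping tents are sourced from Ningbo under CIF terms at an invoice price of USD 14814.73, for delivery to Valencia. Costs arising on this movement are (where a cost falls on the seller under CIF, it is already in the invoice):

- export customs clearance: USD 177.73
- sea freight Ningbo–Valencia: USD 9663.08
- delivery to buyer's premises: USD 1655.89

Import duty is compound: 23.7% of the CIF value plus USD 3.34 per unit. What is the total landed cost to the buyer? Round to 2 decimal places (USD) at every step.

Total landed cost: USD 20302.35

CIF: the seller pays costs through ocean freight and marine insurance to the destination port.
Already in the invoice (seller's account under CIF): export clearance, freight — exclude.
The CIF price already equals the CIF value: 14814.73
Ad valorem component: 14814.73 × 23.7% = 3511.09
Specific component: 96 × 3.34 = 320.64
Import duty = 3511.09 + 320.64 = 3831.73
Buyer bears: delivery 1655.89 + duty 3831.73 = 5487.62
Landed cost = invoice 14814.73 + 5487.62 = 20302.35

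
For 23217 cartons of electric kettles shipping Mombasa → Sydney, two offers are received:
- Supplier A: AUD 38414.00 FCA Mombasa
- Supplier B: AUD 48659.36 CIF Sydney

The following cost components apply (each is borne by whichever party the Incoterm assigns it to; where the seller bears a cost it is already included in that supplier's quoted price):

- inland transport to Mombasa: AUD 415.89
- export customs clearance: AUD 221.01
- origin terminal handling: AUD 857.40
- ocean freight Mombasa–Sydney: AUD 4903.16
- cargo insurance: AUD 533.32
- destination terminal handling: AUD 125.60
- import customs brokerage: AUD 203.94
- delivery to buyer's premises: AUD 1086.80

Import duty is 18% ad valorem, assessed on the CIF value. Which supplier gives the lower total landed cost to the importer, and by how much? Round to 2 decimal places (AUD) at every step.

Supplier A (FCA):
CIF value = FCA price + origin terminal + freight + insurance = 38414.00 + 857.40 + 4903.16 + 533.32 = 44707.88
Import duty = 44707.88 × 18% = 8047.42
Buyer bears (A): 857.40 + 4903.16 + 533.32 + 125.60 + 203.94 + 1086.80 = 7710.22
Landed cost (A) = invoice 38414.00 + 7710.22 + duty 8047.42 = 54171.64
Supplier B (CIF):
The CIF price already equals the CIF value: 48659.36
Import duty = 48659.36 × 18% = 8758.68
Buyer bears (B): 125.60 + 203.94 + 1086.80 = 1416.34
Landed cost (B) = invoice 48659.36 + 1416.34 + duty 8758.68 = 58834.38
Difference = |54171.64 − 58834.38| = 4662.74

Supplier A is cheaper by AUD 4662.74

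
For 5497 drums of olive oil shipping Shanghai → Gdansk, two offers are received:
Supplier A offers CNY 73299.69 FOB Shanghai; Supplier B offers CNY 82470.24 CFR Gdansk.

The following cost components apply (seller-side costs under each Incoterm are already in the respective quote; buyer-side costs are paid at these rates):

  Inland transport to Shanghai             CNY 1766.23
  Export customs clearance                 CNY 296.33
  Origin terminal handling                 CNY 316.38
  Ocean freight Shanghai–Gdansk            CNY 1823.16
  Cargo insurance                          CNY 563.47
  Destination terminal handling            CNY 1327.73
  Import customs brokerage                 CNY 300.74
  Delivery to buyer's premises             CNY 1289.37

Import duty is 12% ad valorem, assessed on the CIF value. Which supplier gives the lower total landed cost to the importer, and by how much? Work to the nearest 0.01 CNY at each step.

Supplier A (FOB):
CIF value = FOB price + freight + insurance = 73299.69 + 1823.16 + 563.47 = 75686.32
Import duty = 75686.32 × 12% = 9082.36
Buyer bears (A): 1823.16 + 563.47 + 1327.73 + 300.74 + 1289.37 = 5304.47
Landed cost (A) = invoice 73299.69 + 5304.47 + duty 9082.36 = 87686.52
Supplier B (CFR):
CIF value = CFR price + insurance = 82470.24 + 563.47 = 83033.71
Import duty = 83033.71 × 12% = 9964.05
Buyer bears (B): 563.47 + 1327.73 + 300.74 + 1289.37 = 3481.31
Landed cost (B) = invoice 82470.24 + 3481.31 + duty 9964.05 = 95915.60
Difference = |87686.52 − 95915.60| = 8229.08

Supplier A is cheaper by CNY 8229.08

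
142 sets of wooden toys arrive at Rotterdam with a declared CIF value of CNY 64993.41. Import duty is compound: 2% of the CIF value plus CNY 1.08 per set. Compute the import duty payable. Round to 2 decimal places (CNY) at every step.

Ad valorem component: 64993.41 × 2% = 1299.87
Specific component: 142 × 1.08 = 153.36
Import duty = 1299.87 + 153.36 = 1453.23

Import duty: CNY 1453.23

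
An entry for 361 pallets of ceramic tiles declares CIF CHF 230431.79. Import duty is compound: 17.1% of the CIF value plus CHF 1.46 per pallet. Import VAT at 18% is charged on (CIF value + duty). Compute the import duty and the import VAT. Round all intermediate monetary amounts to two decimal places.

Import duty: CHF 39930.90; import VAT: CHF 48665.28

Ad valorem component: 230431.79 × 17.1% = 39403.84
Specific component: 361 × 1.46 = 527.06
Import duty = 39403.84 + 527.06 = 39930.90
VAT base = CIF + duty = 230431.79 + 39930.90 = 270362.69
Import VAT = 270362.69 × 18% = 48665.28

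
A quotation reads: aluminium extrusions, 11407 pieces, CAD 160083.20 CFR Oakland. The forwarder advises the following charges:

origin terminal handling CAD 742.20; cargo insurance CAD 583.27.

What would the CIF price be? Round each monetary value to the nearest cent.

Not relevant to the conversion: origin terminal — on the seller under both CFR and CIF; already in the CFR price and stays in the CIF price.
From CFR to CIF, the seller additionally bears: insurance.
CIF price = 160083.20 + 583.27 = 160666.47

CIF price: CAD 160666.47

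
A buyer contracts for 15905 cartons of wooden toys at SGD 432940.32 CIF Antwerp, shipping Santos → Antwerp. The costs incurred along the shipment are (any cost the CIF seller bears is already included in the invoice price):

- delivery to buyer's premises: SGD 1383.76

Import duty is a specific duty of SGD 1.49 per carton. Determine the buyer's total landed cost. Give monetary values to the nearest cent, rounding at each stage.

CIF: the seller pays costs through ocean freight and marine insurance to the destination port.
The CIF price already equals the CIF value: 432940.32
Import duty = 15905 × 1.49 = 23698.45
Buyer bears: delivery 1383.76 + duty 23698.45 = 25082.21
Landed cost = invoice 432940.32 + 25082.21 = 458022.53

Total landed cost: SGD 458022.53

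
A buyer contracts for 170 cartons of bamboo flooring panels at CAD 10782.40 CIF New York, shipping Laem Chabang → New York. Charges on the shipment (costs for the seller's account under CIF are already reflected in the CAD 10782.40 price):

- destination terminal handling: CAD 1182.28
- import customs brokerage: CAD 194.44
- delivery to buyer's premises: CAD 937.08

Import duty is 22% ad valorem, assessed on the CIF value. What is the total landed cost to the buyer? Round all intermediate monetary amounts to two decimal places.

Total landed cost: CAD 15468.33

CIF: the seller pays costs through ocean freight and marine insurance to the destination port.
The CIF price already equals the CIF value: 10782.40
Import duty = 10782.40 × 22% = 2372.13
Buyer bears: destination terminal 1182.28 + brokerage 194.44 + delivery 937.08 + duty 2372.13 = 4685.93
Landed cost = invoice 10782.40 + 4685.93 = 15468.33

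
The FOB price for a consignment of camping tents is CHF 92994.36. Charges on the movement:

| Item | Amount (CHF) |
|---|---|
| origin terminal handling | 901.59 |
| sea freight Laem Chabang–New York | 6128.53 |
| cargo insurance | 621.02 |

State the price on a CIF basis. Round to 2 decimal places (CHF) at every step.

CIF price: CHF 99743.91

Not relevant to the conversion: origin terminal — on the seller under both FOB and CIF; already in the FOB price and stays in the CIF price.
From FOB to CIF, the seller additionally bears: freight, insurance.
CIF price = 92994.36 + 6128.53 + 621.02 = 99743.91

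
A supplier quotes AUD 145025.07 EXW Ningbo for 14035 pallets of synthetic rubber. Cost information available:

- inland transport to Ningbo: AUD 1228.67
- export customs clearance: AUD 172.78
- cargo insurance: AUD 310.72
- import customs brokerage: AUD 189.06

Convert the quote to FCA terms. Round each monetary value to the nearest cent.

FCA price: AUD 146426.52

Not relevant to the conversion: brokerage, insurance — on the buyer under both terms; not part of either seller's price.
From EXW to FCA, the seller additionally bears: inland to port, export clearance.
FCA price = 145025.07 + 1228.67 + 172.78 = 146426.52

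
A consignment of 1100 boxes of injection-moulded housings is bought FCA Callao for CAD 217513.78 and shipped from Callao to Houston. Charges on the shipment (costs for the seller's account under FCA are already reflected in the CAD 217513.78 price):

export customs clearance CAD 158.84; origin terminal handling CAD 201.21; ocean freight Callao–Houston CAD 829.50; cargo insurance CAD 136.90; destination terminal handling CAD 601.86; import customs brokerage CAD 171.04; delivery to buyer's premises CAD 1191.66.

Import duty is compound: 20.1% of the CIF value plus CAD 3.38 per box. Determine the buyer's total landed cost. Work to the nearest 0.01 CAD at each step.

Total landed cost: CAD 268318.91

FCA: the seller delivers export-cleared goods to the carrier; the buyer bears costs from that point.
Already in the invoice (seller's account under FCA): export clearance — exclude.
CIF value = FCA price + origin terminal + freight + insurance = 217513.78 + 201.21 + 829.50 + 136.90 = 218681.39
Ad valorem component: 218681.39 × 20.1% = 43954.96
Specific component: 1100 × 3.38 = 3718.00
Import duty = 43954.96 + 3718.00 = 47672.96
Buyer bears: origin terminal 201.21 + freight 829.50 + insurance 136.90 + destination terminal 601.86 + brokerage 171.04 + delivery 1191.66 + duty 47672.96 = 50805.13
Landed cost = invoice 217513.78 + 50805.13 = 268318.91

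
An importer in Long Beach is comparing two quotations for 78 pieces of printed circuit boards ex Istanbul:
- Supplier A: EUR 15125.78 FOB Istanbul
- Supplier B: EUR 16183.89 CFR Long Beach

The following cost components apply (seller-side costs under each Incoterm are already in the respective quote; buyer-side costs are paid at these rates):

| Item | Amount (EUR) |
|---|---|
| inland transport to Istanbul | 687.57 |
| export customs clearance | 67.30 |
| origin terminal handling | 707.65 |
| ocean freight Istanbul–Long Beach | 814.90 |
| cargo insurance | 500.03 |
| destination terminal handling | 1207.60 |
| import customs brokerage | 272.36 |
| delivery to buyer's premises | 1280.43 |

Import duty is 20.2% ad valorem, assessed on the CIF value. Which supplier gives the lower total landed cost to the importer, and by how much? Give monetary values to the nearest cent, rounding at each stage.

Supplier A (FOB):
CIF value = FOB price + freight + insurance = 15125.78 + 814.90 + 500.03 = 16440.71
Import duty = 16440.71 × 20.2% = 3321.02
Buyer bears (A): 814.90 + 500.03 + 1207.60 + 272.36 + 1280.43 = 4075.32
Landed cost (A) = invoice 15125.78 + 4075.32 + duty 3321.02 = 22522.12
Supplier B (CFR):
CIF value = CFR price + insurance = 16183.89 + 500.03 = 16683.92
Import duty = 16683.92 × 20.2% = 3370.15
Buyer bears (B): 500.03 + 1207.60 + 272.36 + 1280.43 = 3260.42
Landed cost (B) = invoice 16183.89 + 3260.42 + duty 3370.15 = 22814.46
Difference = |22522.12 − 22814.46| = 292.34

Supplier A is cheaper by EUR 292.34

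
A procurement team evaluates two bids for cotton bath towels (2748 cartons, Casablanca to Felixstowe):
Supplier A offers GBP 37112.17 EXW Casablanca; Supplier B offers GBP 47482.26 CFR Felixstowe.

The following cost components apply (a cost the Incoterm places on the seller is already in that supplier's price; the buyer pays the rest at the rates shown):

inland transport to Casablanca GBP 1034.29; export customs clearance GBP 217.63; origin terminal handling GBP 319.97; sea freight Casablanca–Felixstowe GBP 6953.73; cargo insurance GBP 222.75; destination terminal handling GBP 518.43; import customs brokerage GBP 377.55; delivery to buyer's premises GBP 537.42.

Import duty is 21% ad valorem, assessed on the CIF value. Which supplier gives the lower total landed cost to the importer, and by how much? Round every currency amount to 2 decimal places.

Supplier A (EXW):
CIF value = EXW price + inland to port + export clearance + origin terminal + freight + insurance = 37112.17 + 1034.29 + 217.63 + 319.97 + 6953.73 + 222.75 = 45860.54
Import duty = 45860.54 × 21% = 9630.71
Buyer bears (A): 1034.29 + 217.63 + 319.97 + 6953.73 + 222.75 + 518.43 + 377.55 + 537.42 = 10181.77
Landed cost (A) = invoice 37112.17 + 10181.77 + duty 9630.71 = 56924.65
Supplier B (CFR):
CIF value = CFR price + insurance = 47482.26 + 222.75 = 47705.01
Import duty = 47705.01 × 21% = 10018.05
Buyer bears (B): 222.75 + 518.43 + 377.55 + 537.42 = 1656.15
Landed cost (B) = invoice 47482.26 + 1656.15 + duty 10018.05 = 59156.46
Difference = |56924.65 − 59156.46| = 2231.81

Supplier A is cheaper by GBP 2231.81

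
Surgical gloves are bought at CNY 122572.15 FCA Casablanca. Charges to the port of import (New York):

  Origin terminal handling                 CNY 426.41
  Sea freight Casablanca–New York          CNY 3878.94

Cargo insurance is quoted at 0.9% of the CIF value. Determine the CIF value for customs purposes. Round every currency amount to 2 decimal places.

CIF value: CNY 128029.77

Let C be the CIF value. C = FCA price + pre-shipment costs + freight + 0.9% × C
C − 0.9% × C = 122572.15 + 426.41 + 3878.94
0.991 × C = 126877.50
C = 126877.50 / 0.991 = 128029.77
Insurance premium = 0.9% × 128029.77 = 1152.27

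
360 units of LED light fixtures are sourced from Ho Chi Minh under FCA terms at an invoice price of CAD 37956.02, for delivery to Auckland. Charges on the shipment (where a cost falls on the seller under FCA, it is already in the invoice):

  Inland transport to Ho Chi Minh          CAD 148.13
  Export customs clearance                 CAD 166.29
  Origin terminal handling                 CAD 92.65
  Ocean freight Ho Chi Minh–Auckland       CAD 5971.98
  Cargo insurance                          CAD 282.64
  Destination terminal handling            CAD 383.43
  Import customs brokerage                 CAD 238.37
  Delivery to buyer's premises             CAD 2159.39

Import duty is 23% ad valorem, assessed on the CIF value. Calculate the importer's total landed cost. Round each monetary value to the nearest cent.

FCA: the seller delivers export-cleared goods to the carrier; the buyer bears costs from that point.
Already in the invoice (seller's account under FCA): inland to port, export clearance — exclude.
CIF value = FCA price + origin terminal + freight + insurance = 37956.02 + 92.65 + 5971.98 + 282.64 = 44303.29
Import duty = 44303.29 × 23% = 10189.76
Buyer bears: origin terminal 92.65 + freight 5971.98 + insurance 282.64 + destination terminal 383.43 + brokerage 238.37 + delivery 2159.39 + duty 10189.76 = 19318.22
Landed cost = invoice 37956.02 + 19318.22 = 57274.24

Total landed cost: CAD 57274.24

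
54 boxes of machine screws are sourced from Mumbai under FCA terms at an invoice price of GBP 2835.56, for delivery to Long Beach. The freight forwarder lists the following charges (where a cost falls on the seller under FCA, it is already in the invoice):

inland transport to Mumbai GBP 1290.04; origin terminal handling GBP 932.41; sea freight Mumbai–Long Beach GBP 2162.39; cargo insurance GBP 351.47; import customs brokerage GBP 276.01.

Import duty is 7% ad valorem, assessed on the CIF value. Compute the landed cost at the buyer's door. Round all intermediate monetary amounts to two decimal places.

FCA: the seller delivers export-cleared goods to the carrier; the buyer bears costs from that point.
Already in the invoice (seller's account under FCA): inland to port — exclude.
CIF value = FCA price + origin terminal + freight + insurance = 2835.56 + 932.41 + 2162.39 + 351.47 = 6281.83
Import duty = 6281.83 × 7% = 439.73
Buyer bears: origin terminal 932.41 + freight 2162.39 + insurance 351.47 + brokerage 276.01 + duty 439.73 = 4162.01
Landed cost = invoice 2835.56 + 4162.01 = 6997.57

Total landed cost: GBP 6997.57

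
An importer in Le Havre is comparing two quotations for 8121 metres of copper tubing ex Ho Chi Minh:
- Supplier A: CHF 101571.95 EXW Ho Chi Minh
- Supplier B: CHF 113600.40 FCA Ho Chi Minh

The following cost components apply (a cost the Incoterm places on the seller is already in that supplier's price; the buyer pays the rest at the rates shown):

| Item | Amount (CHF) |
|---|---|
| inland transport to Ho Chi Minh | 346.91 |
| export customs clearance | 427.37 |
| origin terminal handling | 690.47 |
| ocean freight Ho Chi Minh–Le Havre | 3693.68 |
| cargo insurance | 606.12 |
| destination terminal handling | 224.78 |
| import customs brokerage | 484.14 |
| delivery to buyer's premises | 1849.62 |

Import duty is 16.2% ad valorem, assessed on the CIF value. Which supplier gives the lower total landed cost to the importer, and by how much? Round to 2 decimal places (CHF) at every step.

Supplier A is cheaper by CHF 13077.35

Supplier A (EXW):
CIF value = EXW price + inland to port + export clearance + origin terminal + freight + insurance = 101571.95 + 346.91 + 427.37 + 690.47 + 3693.68 + 606.12 = 107336.50
Import duty = 107336.50 × 16.2% = 17388.51
Buyer bears (A): 346.91 + 427.37 + 690.47 + 3693.68 + 606.12 + 224.78 + 484.14 + 1849.62 = 8323.09
Landed cost (A) = invoice 101571.95 + 8323.09 + duty 17388.51 = 127283.55
Supplier B (FCA):
CIF value = FCA price + origin terminal + freight + insurance = 113600.40 + 690.47 + 3693.68 + 606.12 = 118590.67
Import duty = 118590.67 × 16.2% = 19211.69
Buyer bears (B): 690.47 + 3693.68 + 606.12 + 224.78 + 484.14 + 1849.62 = 7548.81
Landed cost (B) = invoice 113600.40 + 7548.81 + duty 19211.69 = 140360.90
Difference = |127283.55 − 140360.90| = 13077.35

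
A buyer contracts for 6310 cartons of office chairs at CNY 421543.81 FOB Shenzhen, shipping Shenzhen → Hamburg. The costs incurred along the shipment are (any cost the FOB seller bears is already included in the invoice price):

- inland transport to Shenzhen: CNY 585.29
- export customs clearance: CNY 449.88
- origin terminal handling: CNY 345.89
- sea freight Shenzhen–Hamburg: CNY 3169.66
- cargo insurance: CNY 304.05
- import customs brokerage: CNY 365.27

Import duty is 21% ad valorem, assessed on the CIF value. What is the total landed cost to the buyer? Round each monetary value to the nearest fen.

Total landed cost: CNY 514636.47

FOB: the seller bears costs until goods are on board at the origin port; the buyer bears freight, insurance and all costs thereafter.
Already in the invoice (seller's account under FOB): inland to port, export clearance, origin terminal — exclude.
CIF value = FOB price + freight + insurance = 421543.81 + 3169.66 + 304.05 = 425017.52
Import duty = 425017.52 × 21% = 89253.68
Buyer bears: freight 3169.66 + insurance 304.05 + brokerage 365.27 + duty 89253.68 = 93092.66
Landed cost = invoice 421543.81 + 93092.66 = 514636.47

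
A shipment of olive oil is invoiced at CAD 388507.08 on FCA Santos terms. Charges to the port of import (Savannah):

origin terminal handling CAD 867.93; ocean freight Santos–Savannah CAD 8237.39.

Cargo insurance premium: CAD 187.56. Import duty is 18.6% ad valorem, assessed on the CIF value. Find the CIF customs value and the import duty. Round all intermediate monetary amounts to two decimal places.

CIF value: CAD 397799.96; import duty: CAD 73990.79

CIF = FCA price + pre-shipment costs + freight + insurance
CIF = 388507.08 + 867.93 + 8237.39 + 187.56 = 397799.96
Import duty = 397799.96 × 18.6% = 73990.79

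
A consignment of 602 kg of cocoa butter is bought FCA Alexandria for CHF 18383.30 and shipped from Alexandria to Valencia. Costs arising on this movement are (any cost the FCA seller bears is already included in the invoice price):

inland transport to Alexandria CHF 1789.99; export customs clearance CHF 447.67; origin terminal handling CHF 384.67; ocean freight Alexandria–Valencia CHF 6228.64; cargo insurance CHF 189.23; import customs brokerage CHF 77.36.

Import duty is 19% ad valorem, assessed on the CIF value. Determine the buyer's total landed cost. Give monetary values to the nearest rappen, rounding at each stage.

FCA: the seller delivers export-cleared goods to the carrier; the buyer bears costs from that point.
Already in the invoice (seller's account under FCA): inland to port, export clearance — exclude.
CIF value = FCA price + origin terminal + freight + insurance = 18383.30 + 384.67 + 6228.64 + 189.23 = 25185.84
Import duty = 25185.84 × 19% = 4785.31
Buyer bears: origin terminal 384.67 + freight 6228.64 + insurance 189.23 + brokerage 77.36 + duty 4785.31 = 11665.21
Landed cost = invoice 18383.30 + 11665.21 = 30048.51

Total landed cost: CHF 30048.51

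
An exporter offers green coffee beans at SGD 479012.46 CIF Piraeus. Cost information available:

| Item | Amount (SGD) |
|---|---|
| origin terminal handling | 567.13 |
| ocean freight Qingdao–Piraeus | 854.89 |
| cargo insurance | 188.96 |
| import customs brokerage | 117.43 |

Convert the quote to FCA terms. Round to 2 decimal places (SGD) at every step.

Not relevant to the conversion: brokerage — on the buyer under both terms; not part of either seller's price.
From CIF to FCA, the seller no longer bears: origin terminal, freight, insurance.
FCA price = 479012.46 − 567.13 − 854.89 − 188.96 = 477401.48

FCA price: SGD 477401.48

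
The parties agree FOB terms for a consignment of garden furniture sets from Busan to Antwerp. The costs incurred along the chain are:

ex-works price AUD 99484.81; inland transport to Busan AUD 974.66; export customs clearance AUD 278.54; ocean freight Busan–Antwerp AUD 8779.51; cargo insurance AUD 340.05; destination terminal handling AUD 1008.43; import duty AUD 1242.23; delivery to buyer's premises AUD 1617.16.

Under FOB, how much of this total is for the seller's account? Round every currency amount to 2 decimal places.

FOB: the seller bears costs until goods are on board at the origin port; the buyer bears freight, insurance and all costs thereafter.
Seller's account: goods 99484.81 + inland to port 974.66 + export clearance 278.54 = 100738.01
Buyer's account: freight 8779.51 + insurance 340.05 + destination terminal 1008.43 + duty 1242.23 + delivery 1617.16 = 12987.38

Seller's account: AUD 100738.01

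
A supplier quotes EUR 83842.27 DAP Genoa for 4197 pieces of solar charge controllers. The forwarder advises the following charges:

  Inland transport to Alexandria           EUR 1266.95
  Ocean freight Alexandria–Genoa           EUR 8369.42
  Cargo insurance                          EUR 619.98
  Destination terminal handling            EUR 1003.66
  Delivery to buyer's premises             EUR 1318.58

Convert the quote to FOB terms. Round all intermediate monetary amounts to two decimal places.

Not relevant to the conversion: inland to port — on the seller under both DAP and FOB; already in the DAP price and stays in the FOB price.
From DAP to FOB, the seller no longer bears: freight, insurance, destination terminal, delivery.
FOB price = 83842.27 − 8369.42 − 619.98 − 1003.66 − 1318.58 = 72530.63

FOB price: EUR 72530.63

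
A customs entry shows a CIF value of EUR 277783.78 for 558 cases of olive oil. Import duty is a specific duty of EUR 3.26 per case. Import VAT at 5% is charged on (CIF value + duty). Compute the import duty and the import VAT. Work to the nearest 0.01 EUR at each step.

Import duty: EUR 1819.08; import VAT: EUR 13980.14

Import duty = 558 × 3.26 = 1819.08
VAT base = CIF + duty = 277783.78 + 1819.08 = 279602.86
Import VAT = 279602.86 × 5% = 13980.14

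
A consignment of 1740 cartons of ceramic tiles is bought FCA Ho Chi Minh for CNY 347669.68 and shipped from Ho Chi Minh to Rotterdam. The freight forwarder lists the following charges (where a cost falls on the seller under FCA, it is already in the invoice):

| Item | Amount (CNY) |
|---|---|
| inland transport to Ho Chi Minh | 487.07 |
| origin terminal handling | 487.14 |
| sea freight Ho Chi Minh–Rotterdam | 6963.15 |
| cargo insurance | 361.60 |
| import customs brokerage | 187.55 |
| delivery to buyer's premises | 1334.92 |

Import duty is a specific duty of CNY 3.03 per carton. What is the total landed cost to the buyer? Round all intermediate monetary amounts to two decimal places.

Total landed cost: CNY 362276.24

FCA: the seller delivers export-cleared goods to the carrier; the buyer bears costs from that point.
Already in the invoice (seller's account under FCA): inland to port — exclude.
CIF value = FCA price + origin terminal + freight + insurance = 347669.68 + 487.14 + 6963.15 + 361.60 = 355481.57
Import duty = 1740 × 3.03 = 5272.20
Buyer bears: origin terminal 487.14 + freight 6963.15 + insurance 361.60 + brokerage 187.55 + delivery 1334.92 + duty 5272.20 = 14606.56
Landed cost = invoice 347669.68 + 14606.56 = 362276.24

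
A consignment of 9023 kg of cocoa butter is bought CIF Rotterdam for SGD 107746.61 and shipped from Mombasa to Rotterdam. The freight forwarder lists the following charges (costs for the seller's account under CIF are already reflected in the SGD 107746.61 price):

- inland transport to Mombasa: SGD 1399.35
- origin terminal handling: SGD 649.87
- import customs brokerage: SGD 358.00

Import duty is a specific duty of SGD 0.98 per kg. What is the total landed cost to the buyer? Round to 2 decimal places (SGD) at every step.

Total landed cost: SGD 116947.15

CIF: the seller pays costs through ocean freight and marine insurance to the destination port.
Already in the invoice (seller's account under CIF): inland to port, origin terminal — exclude.
The CIF price already equals the CIF value: 107746.61
Import duty = 9023 × 0.98 = 8842.54
Buyer bears: brokerage 358.00 + duty 8842.54 = 9200.54
Landed cost = invoice 107746.61 + 9200.54 = 116947.15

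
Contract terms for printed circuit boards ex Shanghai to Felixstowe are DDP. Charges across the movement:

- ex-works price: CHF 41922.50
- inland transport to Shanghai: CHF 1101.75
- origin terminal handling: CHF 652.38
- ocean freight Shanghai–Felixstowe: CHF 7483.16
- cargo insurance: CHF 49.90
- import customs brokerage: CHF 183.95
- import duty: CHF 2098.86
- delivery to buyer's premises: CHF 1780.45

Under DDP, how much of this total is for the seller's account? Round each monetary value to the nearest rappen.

Seller's account: CHF 55272.95

DDP: the seller bears all costs including import duty.
Seller's account: goods 41922.50 + inland to port 1101.75 + origin terminal 652.38 + freight 7483.16 + insurance 49.90 + brokerage 183.95 + duty 2098.86 + delivery 1780.45 = 55272.95
Buyer's account: 0.00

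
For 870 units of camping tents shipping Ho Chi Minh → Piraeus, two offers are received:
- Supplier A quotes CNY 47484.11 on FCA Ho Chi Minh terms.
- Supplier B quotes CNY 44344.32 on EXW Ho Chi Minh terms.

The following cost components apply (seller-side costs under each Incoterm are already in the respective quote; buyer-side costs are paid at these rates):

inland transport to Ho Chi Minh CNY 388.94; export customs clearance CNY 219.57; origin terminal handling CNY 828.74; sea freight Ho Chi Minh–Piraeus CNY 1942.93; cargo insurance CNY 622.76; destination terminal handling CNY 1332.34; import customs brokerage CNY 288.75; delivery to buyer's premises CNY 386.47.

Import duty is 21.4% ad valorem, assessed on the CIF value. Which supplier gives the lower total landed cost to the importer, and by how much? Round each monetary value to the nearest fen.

Supplier A (FCA):
CIF value = FCA price + origin terminal + freight + insurance = 47484.11 + 828.74 + 1942.93 + 622.76 = 50878.54
Import duty = 50878.54 × 21.4% = 10888.01
Buyer bears (A): 828.74 + 1942.93 + 622.76 + 1332.34 + 288.75 + 386.47 = 5401.99
Landed cost (A) = invoice 47484.11 + 5401.99 + duty 10888.01 = 63774.11
Supplier B (EXW):
CIF value = EXW price + inland to port + export clearance + origin terminal + freight + insurance = 44344.32 + 388.94 + 219.57 + 828.74 + 1942.93 + 622.76 = 48347.26
Import duty = 48347.26 × 21.4% = 10346.31
Buyer bears (B): 388.94 + 219.57 + 828.74 + 1942.93 + 622.76 + 1332.34 + 288.75 + 386.47 = 6010.50
Landed cost (B) = invoice 44344.32 + 6010.50 + duty 10346.31 = 60701.13
Difference = |63774.11 − 60701.13| = 3072.98

Supplier B is cheaper by CNY 3072.98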